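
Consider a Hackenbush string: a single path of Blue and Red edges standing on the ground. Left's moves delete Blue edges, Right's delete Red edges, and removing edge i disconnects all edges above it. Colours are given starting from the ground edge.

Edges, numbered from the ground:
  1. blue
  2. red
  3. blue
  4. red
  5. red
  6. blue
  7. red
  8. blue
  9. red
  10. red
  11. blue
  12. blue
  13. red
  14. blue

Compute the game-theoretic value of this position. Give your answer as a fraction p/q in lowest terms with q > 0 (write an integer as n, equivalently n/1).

val(b) = { 0 | ∅ } = 1
val(br) = { 0 | 1 } = 1/2
val(brb) = { 0 1/2 | 1 } = 3/4
val(brbr) = { 0 1/2 | 3/4 1 } = 5/8
val(brbrr) = { 0 1/2 | 5/8 3/4 1 } = 9/16
val(brbrrb) = { 0 1/2 9/16 | 5/8 3/4 1 } = 19/32
val(brbrrbr) = { 0 1/2 9/16 | 19/32 5/8 3/4 1 } = 37/64
val(brbrrbrb) = { 0 1/2 9/16 37/64 | 19/32 5/8 3/4 1 } = 75/128
val(brbrrbrbr) = { 0 1/2 9/16 37/64 | 75/128 19/32 5/8 3/4 1 } = 149/256
val(brbrrbrbrr) = { 0 1/2 9/16 37/64 | 149/256 75/128 19/32 5/8 3/4 1 } = 297/512
val(brbrrbrbrrb) = { 0 1/2 9/16 37/64 297/512 | 149/256 75/128 19/32 5/8 3/4 1 } = 595/1024
val(brbrrbrbrrbb) = { 0 1/2 9/16 37/64 297/512 595/1024 | 149/256 75/128 19/32 5/8 3/4 1 } = 1191/2048
val(brbrrbrbrrbbr) = { 0 1/2 9/16 37/64 297/512 595/1024 | 1191/2048 149/256 75/128 19/32 5/8 3/4 1 } = 2381/4096
val(brbrrbrbrrbbrb) = { 0 1/2 9/16 37/64 297/512 595/1024 2381/4096 | 1191/2048 149/256 75/128 19/32 5/8 3/4 1 } = 4763/8192

4763/8192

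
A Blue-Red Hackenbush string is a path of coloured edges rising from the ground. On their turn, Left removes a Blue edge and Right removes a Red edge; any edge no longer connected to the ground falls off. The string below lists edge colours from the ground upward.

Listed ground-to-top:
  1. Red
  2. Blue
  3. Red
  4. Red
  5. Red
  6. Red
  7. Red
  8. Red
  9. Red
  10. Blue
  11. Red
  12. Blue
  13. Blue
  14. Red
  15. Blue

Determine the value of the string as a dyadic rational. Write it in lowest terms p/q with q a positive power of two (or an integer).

-16293/16384

R: Left { · }, Right { 0 } = simplest -1
RB: Left { -1 }, Right { 0 } = simplest -1/2
RBR: Left { -1 }, Right { -1/2, 0 } = simplest -3/4
RBRR: Left { -1 }, Right { -3/4, -1/2, 0 } = simplest -7/8
RBRRR: Left { -1 }, Right { -7/8, -3/4, -1/2, 0 } = simplest -15/16
RBRRRR: Left { -1 }, Right { -15/16, -7/8, -3/4, -1/2, 0 } = simplest -31/32
RBRRRRR: Left { -1 }, Right { -31/32, -15/16, -7/8, -3/4, -1/2, 0 } = simplest -63/64
RBRRRRRR: Left { -1 }, Right { -63/64, -31/32, -15/16, -7/8, -3/4, -1/2, 0 } = simplest -127/128
RBRRRRRRR: Left { -1 }, Right { -127/128, -63/64, -31/32, -15/16, -7/8, -3/4, -1/2, 0 } = simplest -255/256
RBRRRRRRRB: Left { -1, -255/256 }, Right { -127/128, -63/64, -31/32, -15/16, -7/8, -3/4, -1/2, 0 } = simplest -509/512
RBRRRRRRRBR: Left { -1, -255/256 }, Right { -509/512, -127/128, -63/64, -31/32, -15/16, -7/8, -3/4, -1/2, 0 } = simplest -1019/1024
RBRRRRRRRBRB: Left { -1, -255/256, -1019/1024 }, Right { -509/512, -127/128, -63/64, -31/32, -15/16, -7/8, -3/4, -1/2, 0 } = simplest -2037/2048
RBRRRRRRRBRBB: Left { -1, -255/256, -1019/1024, -2037/2048 }, Right { -509/512, -127/128, -63/64, -31/32, -15/16, -7/8, -3/4, -1/2, 0 } = simplest -4073/4096
RBRRRRRRRBRBBR: Left { -1, -255/256, -1019/1024, -2037/2048 }, Right { -4073/4096, -509/512, -127/128, -63/64, -31/32, -15/16, -7/8, -3/4, -1/2, 0 } = simplest -8147/8192
RBRRRRRRRBRBBRB: Left { -1, -255/256, -1019/1024, -2037/2048, -8147/8192 }, Right { -4073/4096, -509/512, -127/128, -63/64, -31/32, -15/16, -7/8, -3/4, -1/2, 0 } = simplest -16293/16384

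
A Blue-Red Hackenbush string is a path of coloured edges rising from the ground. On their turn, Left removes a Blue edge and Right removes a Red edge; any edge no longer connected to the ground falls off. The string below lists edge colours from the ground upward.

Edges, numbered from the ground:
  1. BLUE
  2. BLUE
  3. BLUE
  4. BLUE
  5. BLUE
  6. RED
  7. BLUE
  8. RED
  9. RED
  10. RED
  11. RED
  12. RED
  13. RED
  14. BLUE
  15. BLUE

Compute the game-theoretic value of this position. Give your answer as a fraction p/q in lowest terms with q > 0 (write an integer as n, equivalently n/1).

4615/1024

step 1: add BLUE to get B; options L={ 0 } R={ none } => 1
step 2: add BLUE to get BB; options L={ 0, 1 } R={ none } => 2
step 3: add BLUE to get BBB; options L={ 0, 1, 2 } R={ none } => 3
step 4: add BLUE to get BBBB; options L={ 0, 1, 2, 3 } R={ none } => 4
step 5: add BLUE to get BBBBB; options L={ 0, 1, 2, 3, 4 } R={ none } => 5
step 6: add RED to get BBBBBR; options L={ 0, 1, 2, 3, 4 } R={ 5 } => 9/2
step 7: add BLUE to get BBBBBRB; options L={ 0, 1, 2, 3, 4, 9/2 } R={ 5 } => 19/4
step 8: add RED to get BBBBBRBR; options L={ 0, 1, 2, 3, 4, 9/2 } R={ 19/4, 5 } => 37/8
step 9: add RED to get BBBBBRBRR; options L={ 0, 1, 2, 3, 4, 9/2 } R={ 37/8, 19/4, 5 } => 73/16
step 10: add RED to get BBBBBRBRRR; options L={ 0, 1, 2, 3, 4, 9/2 } R={ 73/16, 37/8, 19/4, 5 } => 145/32
step 11: add RED to get BBBBBRBRRRR; options L={ 0, 1, 2, 3, 4, 9/2 } R={ 145/32, 73/16, 37/8, 19/4, 5 } => 289/64
step 12: add RED to get BBBBBRBRRRRR; options L={ 0, 1, 2, 3, 4, 9/2 } R={ 289/64, 145/32, 73/16, 37/8, 19/4, 5 } => 577/128
step 13: add RED to get BBBBBRBRRRRRR; options L={ 0, 1, 2, 3, 4, 9/2 } R={ 577/128, 289/64, 145/32, 73/16, 37/8, 19/4, 5 } => 1153/256
step 14: add BLUE to get BBBBBRBRRRRRRB; options L={ 0, 1, 2, 3, 4, 9/2, 1153/256 } R={ 577/128, 289/64, 145/32, 73/16, 37/8, 19/4, 5 } => 2307/512
step 15: add BLUE to get BBBBBRBRRRRRRBB; options L={ 0, 1, 2, 3, 4, 9/2, 1153/256, 2307/512 } R={ 577/128, 289/64, 145/32, 73/16, 37/8, 19/4, 5 } => 4615/1024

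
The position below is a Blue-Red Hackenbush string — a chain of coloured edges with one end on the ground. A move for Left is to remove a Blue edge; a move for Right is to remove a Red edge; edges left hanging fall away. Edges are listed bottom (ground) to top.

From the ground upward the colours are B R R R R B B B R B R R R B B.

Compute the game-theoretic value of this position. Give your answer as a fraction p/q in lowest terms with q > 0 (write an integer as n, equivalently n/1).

1863/16384

step 1: add B to get B; options L={ 0 } R={ (no moves) } gives 1
step 2: add R to get BR; options L={ 0 } R={ 1 } gives 1/2
step 3: add R to get BRR; options L={ 0 } R={ 1/2; 1 } gives 1/4
step 4: add R to get BRRR; options L={ 0 } R={ 1/4; 1/2; 1 } gives 1/8
step 5: add R to get BRRRR; options L={ 0 } R={ 1/8; 1/4; 1/2; 1 } gives 1/16
step 6: add B to get BRRRRB; options L={ 0; 1/16 } R={ 1/8; 1/4; 1/2; 1 } gives 3/32
step 7: add B to get BRRRRBB; options L={ 0; 1/16; 3/32 } R={ 1/8; 1/4; 1/2; 1 } gives 7/64
step 8: add B to get BRRRRBBB; options L={ 0; 1/16; 3/32; 7/64 } R={ 1/8; 1/4; 1/2; 1 } gives 15/128
step 9: add R to get BRRRRBBBR; options L={ 0; 1/16; 3/32; 7/64 } R={ 15/128; 1/8; 1/4; 1/2; 1 } gives 29/256
step 10: add B to get BRRRRBBBRB; options L={ 0; 1/16; 3/32; 7/64; 29/256 } R={ 15/128; 1/8; 1/4; 1/2; 1 } gives 59/512
step 11: add R to get BRRRRBBBRBR; options L={ 0; 1/16; 3/32; 7/64; 29/256 } R={ 59/512; 15/128; 1/8; 1/4; 1/2; 1 } gives 117/1024
step 12: add R to get BRRRRBBBRBRR; options L={ 0; 1/16; 3/32; 7/64; 29/256 } R={ 117/1024; 59/512; 15/128; 1/8; 1/4; 1/2; 1 } gives 233/2048
step 13: add R to get BRRRRBBBRBRRR; options L={ 0; 1/16; 3/32; 7/64; 29/256 } R={ 233/2048; 117/1024; 59/512; 15/128; 1/8; 1/4; 1/2; 1 } gives 465/4096
step 14: add B to get BRRRRBBBRBRRRB; options L={ 0; 1/16; 3/32; 7/64; 29/256; 465/4096 } R={ 233/2048; 117/1024; 59/512; 15/128; 1/8; 1/4; 1/2; 1 } gives 931/8192
step 15: add B to get BRRRRBBBRBRRRBB; options L={ 0; 1/16; 3/32; 7/64; 29/256; 465/4096; 931/8192 } R={ 233/2048; 117/1024; 59/512; 15/128; 1/8; 1/4; 1/2; 1 } gives 1863/16384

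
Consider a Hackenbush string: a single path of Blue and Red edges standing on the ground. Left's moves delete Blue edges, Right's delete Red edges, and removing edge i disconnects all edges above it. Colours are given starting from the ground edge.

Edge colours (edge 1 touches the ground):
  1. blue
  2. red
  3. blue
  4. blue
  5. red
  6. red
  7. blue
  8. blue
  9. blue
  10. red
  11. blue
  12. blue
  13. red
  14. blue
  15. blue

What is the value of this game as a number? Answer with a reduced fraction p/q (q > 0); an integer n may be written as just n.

13239/16384

val(b) = { 0 | (no moves) } -> 1
val(br) = { 0 | 1 } -> 1/2
val(brb) = { 0,1/2 | 1 } -> 3/4
val(brbb) = { 0,1/2,3/4 | 1 } -> 7/8
val(brbbr) = { 0,1/2,3/4 | 7/8,1 } -> 13/16
val(brbbrr) = { 0,1/2,3/4 | 13/16,7/8,1 } -> 25/32
val(brbbrrb) = { 0,1/2,3/4,25/32 | 13/16,7/8,1 } -> 51/64
val(brbbrrbb) = { 0,1/2,3/4,25/32,51/64 | 13/16,7/8,1 } -> 103/128
val(brbbrrbbb) = { 0,1/2,3/4,25/32,51/64,103/128 | 13/16,7/8,1 } -> 207/256
val(brbbrrbbbr) = { 0,1/2,3/4,25/32,51/64,103/128 | 207/256,13/16,7/8,1 } -> 413/512
val(brbbrrbbbrb) = { 0,1/2,3/4,25/32,51/64,103/128,413/512 | 207/256,13/16,7/8,1 } -> 827/1024
val(brbbrrbbbrbb) = { 0,1/2,3/4,25/32,51/64,103/128,413/512,827/1024 | 207/256,13/16,7/8,1 } -> 1655/2048
val(brbbrrbbbrbbr) = { 0,1/2,3/4,25/32,51/64,103/128,413/512,827/1024 | 1655/2048,207/256,13/16,7/8,1 } -> 3309/4096
val(brbbrrbbbrbbrb) = { 0,1/2,3/4,25/32,51/64,103/128,413/512,827/1024,3309/4096 | 1655/2048,207/256,13/16,7/8,1 } -> 6619/8192
val(brbbrrbbbrbbrbb) = { 0,1/2,3/4,25/32,51/64,103/128,413/512,827/1024,3309/4096,6619/8192 | 1655/2048,207/256,13/16,7/8,1 } -> 13239/16384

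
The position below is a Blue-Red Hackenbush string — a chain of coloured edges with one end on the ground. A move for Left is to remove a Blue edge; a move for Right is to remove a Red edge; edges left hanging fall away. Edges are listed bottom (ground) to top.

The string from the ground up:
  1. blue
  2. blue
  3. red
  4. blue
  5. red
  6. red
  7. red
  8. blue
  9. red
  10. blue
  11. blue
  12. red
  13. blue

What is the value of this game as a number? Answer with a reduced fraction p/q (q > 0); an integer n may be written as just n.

3163/2048

g_1 [b]  L=[0]  R=[—]  -> 1
g_2 [bb]  L=[0 1]  R=[—]  -> 2
g_3 [bbr]  L=[0 1]  R=[2]  -> 3/2
g_4 [bbrb]  L=[0 1 3/2]  R=[2]  -> 7/4
g_5 [bbrbr]  L=[0 1 3/2]  R=[7/4 2]  -> 13/8
g_6 [bbrbrr]  L=[0 1 3/2]  R=[13/8 7/4 2]  -> 25/16
g_7 [bbrbrrr]  L=[0 1 3/2]  R=[25/16 13/8 7/4 2]  -> 49/32
g_8 [bbrbrrrb]  L=[0 1 3/2 49/32]  R=[25/16 13/8 7/4 2]  -> 99/64
g_9 [bbrbrrrbr]  L=[0 1 3/2 49/32]  R=[99/64 25/16 13/8 7/4 2]  -> 197/128
g_10 [bbrbrrrbrb]  L=[0 1 3/2 49/32 197/128]  R=[99/64 25/16 13/8 7/4 2]  -> 395/256
g_11 [bbrbrrrbrbb]  L=[0 1 3/2 49/32 197/128 395/256]  R=[99/64 25/16 13/8 7/4 2]  -> 791/512
g_12 [bbrbrrrbrbbr]  L=[0 1 3/2 49/32 197/128 395/256]  R=[791/512 99/64 25/16 13/8 7/4 2]  -> 1581/1024
g_13 [bbrbrrrbrbbrb]  L=[0 1 3/2 49/32 197/128 395/256 1581/1024]  R=[791/512 99/64 25/16 13/8 7/4 2]  -> 3163/2048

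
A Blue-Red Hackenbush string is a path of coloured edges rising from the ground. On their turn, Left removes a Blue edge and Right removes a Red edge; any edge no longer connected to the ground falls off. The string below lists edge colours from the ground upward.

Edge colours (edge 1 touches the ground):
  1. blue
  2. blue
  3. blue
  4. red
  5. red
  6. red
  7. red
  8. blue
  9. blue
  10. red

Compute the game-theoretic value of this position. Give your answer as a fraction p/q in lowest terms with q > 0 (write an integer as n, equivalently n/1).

269/128

step 1: add blue to get b; options L={ 0 } R={ · } gives 1
step 2: add blue to get bb; options L={ 0,1 } R={ · } gives 2
step 3: add blue to get bbb; options L={ 0,1,2 } R={ · } gives 3
step 4: add red to get bbbr; options L={ 0,1,2 } R={ 3 } gives 5/2
step 5: add red to get bbbrr; options L={ 0,1,2 } R={ 5/2,3 } gives 9/4
step 6: add red to get bbbrrr; options L={ 0,1,2 } R={ 9/4,5/2,3 } gives 17/8
step 7: add red to get bbbrrrr; options L={ 0,1,2 } R={ 17/8,9/4,5/2,3 } gives 33/16
step 8: add blue to get bbbrrrrb; options L={ 0,1,2,33/16 } R={ 17/8,9/4,5/2,3 } gives 67/32
step 9: add blue to get bbbrrrrbb; options L={ 0,1,2,33/16,67/32 } R={ 17/8,9/4,5/2,3 } gives 135/64
step 10: add red to get bbbrrrrbbr; options L={ 0,1,2,33/16,67/32 } R={ 135/64,17/8,9/4,5/2,3 } gives 269/128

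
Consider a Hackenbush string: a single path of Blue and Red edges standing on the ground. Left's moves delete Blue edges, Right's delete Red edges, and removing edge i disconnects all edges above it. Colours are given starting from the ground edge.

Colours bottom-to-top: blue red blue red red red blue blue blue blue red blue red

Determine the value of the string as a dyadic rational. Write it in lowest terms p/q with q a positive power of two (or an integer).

2293/4096

val_1 [b]  L=[0]  R=[∅]  = 1
val_2 [br]  L=[0]  R=[1]  = 1/2
val_3 [brb]  L=[0,1/2]  R=[1]  = 3/4
val_4 [brbr]  L=[0,1/2]  R=[3/4,1]  = 5/8
val_5 [brbrr]  L=[0,1/2]  R=[5/8,3/4,1]  = 9/16
val_6 [brbrrr]  L=[0,1/2]  R=[9/16,5/8,3/4,1]  = 17/32
val_7 [brbrrrb]  L=[0,1/2,17/32]  R=[9/16,5/8,3/4,1]  = 35/64
val_8 [brbrrrbb]  L=[0,1/2,17/32,35/64]  R=[9/16,5/8,3/4,1]  = 71/128
val_9 [brbrrrbbb]  L=[0,1/2,17/32,35/64,71/128]  R=[9/16,5/8,3/4,1]  = 143/256
val_10 [brbrrrbbbb]  L=[0,1/2,17/32,35/64,71/128,143/256]  R=[9/16,5/8,3/4,1]  = 287/512
val_11 [brbrrrbbbbr]  L=[0,1/2,17/32,35/64,71/128,143/256]  R=[287/512,9/16,5/8,3/4,1]  = 573/1024
val_12 [brbrrrbbbbrb]  L=[0,1/2,17/32,35/64,71/128,143/256,573/1024]  R=[287/512,9/16,5/8,3/4,1]  = 1147/2048
val_13 [brbrrrbbbbrbr]  L=[0,1/2,17/32,35/64,71/128,143/256,573/1024]  R=[1147/2048,287/512,9/16,5/8,3/4,1]  = 2293/4096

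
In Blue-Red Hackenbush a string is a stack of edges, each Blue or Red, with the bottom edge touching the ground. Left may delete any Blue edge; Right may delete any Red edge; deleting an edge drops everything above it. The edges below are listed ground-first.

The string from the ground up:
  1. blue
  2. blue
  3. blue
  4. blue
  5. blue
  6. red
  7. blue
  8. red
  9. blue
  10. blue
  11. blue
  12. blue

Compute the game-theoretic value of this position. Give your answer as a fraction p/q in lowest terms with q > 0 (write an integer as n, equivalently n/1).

607/128

Recurse on prefixes of the 12-edge string blue blue blue blue blue red blue red blue blue blue blue:
b: Left { 0 }, Right { none } gives simplest 1
bb: Left { 0; 1 }, Right { none } gives simplest 2
bbb: Left { 0; 1; 2 }, Right { none } gives simplest 3
bbbb: Left { 0; 1; 2; 3 }, Right { none } gives simplest 4
bbbbb: Left { 0; 1; 2; 3; 4 }, Right { none } gives simplest 5
bbbbbr: Left { 0; 1; 2; 3; 4 }, Right { 5 } gives simplest 9/2
bbbbbrb: Left { 0; 1; 2; 3; 4; 9/2 }, Right { 5 } gives simplest 19/4
bbbbbrbr: Left { 0; 1; 2; 3; 4; 9/2 }, Right { 19/4; 5 } gives simplest 37/8
bbbbbrbrb: Left { 0; 1; 2; 3; 4; 9/2; 37/8 }, Right { 19/4; 5 } gives simplest 75/16
bbbbbrbrbb: Left { 0; 1; 2; 3; 4; 9/2; 37/8; 75/16 }, Right { 19/4; 5 } gives simplest 151/32
bbbbbrbrbbb: Left { 0; 1; 2; 3; 4; 9/2; 37/8; 75/16; 151/32 }, Right { 19/4; 5 } gives simplest 303/64
bbbbbrbrbbbb: Left { 0; 1; 2; 3; 4; 9/2; 37/8; 75/16; 151/32; 303/64 }, Right { 19/4; 5 } gives simplest 607/128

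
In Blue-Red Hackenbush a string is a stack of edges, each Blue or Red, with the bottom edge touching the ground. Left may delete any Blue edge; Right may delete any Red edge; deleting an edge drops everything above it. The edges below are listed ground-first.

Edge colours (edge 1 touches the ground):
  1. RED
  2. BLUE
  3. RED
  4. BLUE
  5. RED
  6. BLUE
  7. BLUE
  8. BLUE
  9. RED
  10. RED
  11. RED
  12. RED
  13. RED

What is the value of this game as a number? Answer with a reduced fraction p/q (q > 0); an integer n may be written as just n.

value(R) = { none | 0 } so -1
value(RB) = { -1 | 0 } so -1/2
value(RBR) = { -1 | -1/2; 0 } so -3/4
value(RBRB) = { -1; -3/4 | -1/2; 0 } so -5/8
value(RBRBR) = { -1; -3/4 | -5/8; -1/2; 0 } so -11/16
value(RBRBRB) = { -1; -3/4; -11/16 | -5/8; -1/2; 0 } so -21/32
value(RBRBRBB) = { -1; -3/4; -11/16; -21/32 | -5/8; -1/2; 0 } so -41/64
value(RBRBRBBB) = { -1; -3/4; -11/16; -21/32; -41/64 | -5/8; -1/2; 0 } so -81/128
value(RBRBRBBBR) = { -1; -3/4; -11/16; -21/32; -41/64 | -81/128; -5/8; -1/2; 0 } so -163/256
value(RBRBRBBBRR) = { -1; -3/4; -11/16; -21/32; -41/64 | -163/256; -81/128; -5/8; -1/2; 0 } so -327/512
value(RBRBRBBBRRR) = { -1; -3/4; -11/16; -21/32; -41/64 | -327/512; -163/256; -81/128; -5/8; -1/2; 0 } so -655/1024
value(RBRBRBBBRRRR) = { -1; -3/4; -11/16; -21/32; -41/64 | -655/1024; -327/512; -163/256; -81/128; -5/8; -1/2; 0 } so -1311/2048
value(RBRBRBBBRRRRR) = { -1; -3/4; -11/16; -21/32; -41/64 | -1311/2048; -655/1024; -327/512; -163/256; -81/128; -5/8; -1/2; 0 } so -2623/4096

-2623/4096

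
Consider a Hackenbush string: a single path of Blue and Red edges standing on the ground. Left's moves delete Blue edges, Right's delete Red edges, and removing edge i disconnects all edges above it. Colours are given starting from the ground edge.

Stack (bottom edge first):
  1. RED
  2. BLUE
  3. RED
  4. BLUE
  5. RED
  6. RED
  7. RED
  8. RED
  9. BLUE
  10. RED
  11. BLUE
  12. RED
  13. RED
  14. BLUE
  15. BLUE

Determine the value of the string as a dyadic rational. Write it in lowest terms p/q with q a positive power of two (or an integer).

-12121/16384

step 1: add RED to get R; options L={ (no moves) } R={ 0 } => -1
step 2: add BLUE to get RB; options L={ -1 } R={ 0 } => -1/2
step 3: add RED to get RBR; options L={ -1 } R={ -1/2, 0 } => -3/4
step 4: add BLUE to get RBRB; options L={ -1, -3/4 } R={ -1/2, 0 } => -5/8
step 5: add RED to get RBRBR; options L={ -1, -3/4 } R={ -5/8, -1/2, 0 } => -11/16
step 6: add RED to get RBRBRR; options L={ -1, -3/4 } R={ -11/16, -5/8, -1/2, 0 } => -23/32
step 7: add RED to get RBRBRRR; options L={ -1, -3/4 } R={ -23/32, -11/16, -5/8, -1/2, 0 } => -47/64
step 8: add RED to get RBRBRRRR; options L={ -1, -3/4 } R={ -47/64, -23/32, -11/16, -5/8, -1/2, 0 } => -95/128
step 9: add BLUE to get RBRBRRRRB; options L={ -1, -3/4, -95/128 } R={ -47/64, -23/32, -11/16, -5/8, -1/2, 0 } => -189/256
step 10: add RED to get RBRBRRRRBR; options L={ -1, -3/4, -95/128 } R={ -189/256, -47/64, -23/32, -11/16, -5/8, -1/2, 0 } => -379/512
step 11: add BLUE to get RBRBRRRRBRB; options L={ -1, -3/4, -95/128, -379/512 } R={ -189/256, -47/64, -23/32, -11/16, -5/8, -1/2, 0 } => -757/1024
step 12: add RED to get RBRBRRRRBRBR; options L={ -1, -3/4, -95/128, -379/512 } R={ -757/1024, -189/256, -47/64, -23/32, -11/16, -5/8, -1/2, 0 } => -1515/2048
step 13: add RED to get RBRBRRRRBRBRR; options L={ -1, -3/4, -95/128, -379/512 } R={ -1515/2048, -757/1024, -189/256, -47/64, -23/32, -11/16, -5/8, -1/2, 0 } => -3031/4096
step 14: add BLUE to get RBRBRRRRBRBRRB; options L={ -1, -3/4, -95/128, -379/512, -3031/4096 } R={ -1515/2048, -757/1024, -189/256, -47/64, -23/32, -11/16, -5/8, -1/2, 0 } => -6061/8192
step 15: add BLUE to get RBRBRRRRBRBRRBB; options L={ -1, -3/4, -95/128, -379/512, -3031/4096, -6061/8192 } R={ -1515/2048, -757/1024, -189/256, -47/64, -23/32, -11/16, -5/8, -1/2, 0 } => -12121/16384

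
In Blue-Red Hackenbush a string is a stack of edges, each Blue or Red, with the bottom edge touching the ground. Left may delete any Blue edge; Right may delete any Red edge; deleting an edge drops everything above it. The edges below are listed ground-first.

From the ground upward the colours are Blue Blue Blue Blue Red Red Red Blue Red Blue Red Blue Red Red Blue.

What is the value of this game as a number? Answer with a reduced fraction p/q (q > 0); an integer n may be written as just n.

Prefix values for Blue Blue Blue Blue Red Red Red Blue Red Blue Red Blue Red Red Blue via {L|R} + simplicity:
v_1 [B]  L=[0]  R=[]  ⇒ 1
v_2 [BB]  L=[0, 1]  R=[]  ⇒ 2
v_3 [BBB]  L=[0, 1, 2]  R=[]  ⇒ 3
v_4 [BBBB]  L=[0, 1, 2, 3]  R=[]  ⇒ 4
v_5 [BBBBR]  L=[0, 1, 2, 3]  R=[4]  ⇒ 7/2
v_6 [BBBBRR]  L=[0, 1, 2, 3]  R=[7/2, 4]  ⇒ 13/4
v_7 [BBBBRRR]  L=[0, 1, 2, 3]  R=[13/4, 7/2, 4]  ⇒ 25/8
v_8 [BBBBRRRB]  L=[0, 1, 2, 3, 25/8]  R=[13/4, 7/2, 4]  ⇒ 51/16
v_9 [BBBBRRRBR]  L=[0, 1, 2, 3, 25/8]  R=[51/16, 13/4, 7/2, 4]  ⇒ 101/32
v_10 [BBBBRRRBRB]  L=[0, 1, 2, 3, 25/8, 101/32]  R=[51/16, 13/4, 7/2, 4]  ⇒ 203/64
v_11 [BBBBRRRBRBR]  L=[0, 1, 2, 3, 25/8, 101/32]  R=[203/64, 51/16, 13/4, 7/2, 4]  ⇒ 405/128
v_12 [BBBBRRRBRBRB]  L=[0, 1, 2, 3, 25/8, 101/32, 405/128]  R=[203/64, 51/16, 13/4, 7/2, 4]  ⇒ 811/256
v_13 [BBBBRRRBRBRBR]  L=[0, 1, 2, 3, 25/8, 101/32, 405/128]  R=[811/256, 203/64, 51/16, 13/4, 7/2, 4]  ⇒ 1621/512
v_14 [BBBBRRRBRBRBRR]  L=[0, 1, 2, 3, 25/8, 101/32, 405/128]  R=[1621/512, 811/256, 203/64, 51/16, 13/4, 7/2, 4]  ⇒ 3241/1024
v_15 [BBBBRRRBRBRBRRB]  L=[0, 1, 2, 3, 25/8, 101/32, 405/128, 3241/1024]  R=[1621/512, 811/256, 203/64, 51/16, 13/4, 7/2, 4]  ⇒ 6483/2048

6483/2048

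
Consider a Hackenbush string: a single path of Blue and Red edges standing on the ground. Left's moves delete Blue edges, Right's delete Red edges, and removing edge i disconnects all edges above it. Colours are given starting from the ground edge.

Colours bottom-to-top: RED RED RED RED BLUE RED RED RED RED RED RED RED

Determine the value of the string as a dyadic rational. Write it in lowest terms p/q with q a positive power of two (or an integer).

-1023/256

Recurse on prefixes of the 12-edge string RED RED RED RED BLUE RED RED RED RED RED RED RED:
R: Left {  }, Right { 0 } ⇒ simplest -1
RR: Left {  }, Right { -1; 0 } ⇒ simplest -2
RRR: Left {  }, Right { -2; -1; 0 } ⇒ simplest -3
RRRR: Left {  }, Right { -3; -2; -1; 0 } ⇒ simplest -4
RRRRB: Left { -4 }, Right { -3; -2; -1; 0 } ⇒ simplest -7/2
RRRRBR: Left { -4 }, Right { -7/2; -3; -2; -1; 0 } ⇒ simplest -15/4
RRRRBRR: Left { -4 }, Right { -15/4; -7/2; -3; -2; -1; 0 } ⇒ simplest -31/8
RRRRBRRR: Left { -4 }, Right { -31/8; -15/4; -7/2; -3; -2; -1; 0 } ⇒ simplest -63/16
RRRRBRRRR: Left { -4 }, Right { -63/16; -31/8; -15/4; -7/2; -3; -2; -1; 0 } ⇒ simplest -127/32
RRRRBRRRRR: Left { -4 }, Right { -127/32; -63/16; -31/8; -15/4; -7/2; -3; -2; -1; 0 } ⇒ simplest -255/64
RRRRBRRRRRR: Left { -4 }, Right { -255/64; -127/32; -63/16; -31/8; -15/4; -7/2; -3; -2; -1; 0 } ⇒ simplest -511/128
RRRRBRRRRRRR: Left { -4 }, Right { -511/128; -255/64; -127/32; -63/16; -31/8; -15/4; -7/2; -3; -2; -1; 0 } ⇒ simplest -1023/256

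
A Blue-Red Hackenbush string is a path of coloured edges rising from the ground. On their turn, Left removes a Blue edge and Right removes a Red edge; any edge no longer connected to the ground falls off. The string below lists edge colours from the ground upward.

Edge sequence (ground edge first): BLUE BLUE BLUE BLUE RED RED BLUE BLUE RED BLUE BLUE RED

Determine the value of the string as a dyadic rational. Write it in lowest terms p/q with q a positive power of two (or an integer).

877/256

step 1: add BLUE to get B; options L={ 0 } R={ ∅ } -> 1
step 2: add BLUE to get BB; options L={ 0 1 } R={ ∅ } -> 2
step 3: add BLUE to get BBB; options L={ 0 1 2 } R={ ∅ } -> 3
step 4: add BLUE to get BBBB; options L={ 0 1 2 3 } R={ ∅ } -> 4
step 5: add RED to get BBBBR; options L={ 0 1 2 3 } R={ 4 } -> 7/2
step 6: add RED to get BBBBRR; options L={ 0 1 2 3 } R={ 7/2 4 } -> 13/4
step 7: add BLUE to get BBBBRRB; options L={ 0 1 2 3 13/4 } R={ 7/2 4 } -> 27/8
step 8: add BLUE to get BBBBRRBB; options L={ 0 1 2 3 13/4 27/8 } R={ 7/2 4 } -> 55/16
step 9: add RED to get BBBBRRBBR; options L={ 0 1 2 3 13/4 27/8 } R={ 55/16 7/2 4 } -> 109/32
step 10: add BLUE to get BBBBRRBBRB; options L={ 0 1 2 3 13/4 27/8 109/32 } R={ 55/16 7/2 4 } -> 219/64
step 11: add BLUE to get BBBBRRBBRBB; options L={ 0 1 2 3 13/4 27/8 109/32 219/64 } R={ 55/16 7/2 4 } -> 439/128
step 12: add RED to get BBBBRRBBRBBR; options L={ 0 1 2 3 13/4 27/8 109/32 219/64 } R={ 439/128 55/16 7/2 4 } -> 877/256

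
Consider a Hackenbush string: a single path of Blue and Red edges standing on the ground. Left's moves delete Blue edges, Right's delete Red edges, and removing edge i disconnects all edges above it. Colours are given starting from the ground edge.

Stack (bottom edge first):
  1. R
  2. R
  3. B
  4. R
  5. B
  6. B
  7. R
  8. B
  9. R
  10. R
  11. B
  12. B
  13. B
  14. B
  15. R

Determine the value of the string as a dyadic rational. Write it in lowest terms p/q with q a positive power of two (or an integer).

Prefix values for R R B R B B R B R R B B B B R via {L|R} + simplicity:
g(R) = { none | 0 } -> -1
g(RR) = { none | -1, 0 } -> -2
g(RRB) = { -2 | -1, 0 } -> -3/2
g(RRBR) = { -2 | -3/2, -1, 0 } -> -7/4
g(RRBRB) = { -2, -7/4 | -3/2, -1, 0 } -> -13/8
g(RRBRBB) = { -2, -7/4, -13/8 | -3/2, -1, 0 } -> -25/16
g(RRBRBBR) = { -2, -7/4, -13/8 | -25/16, -3/2, -1, 0 } -> -51/32
g(RRBRBBRB) = { -2, -7/4, -13/8, -51/32 | -25/16, -3/2, -1, 0 } -> -101/64
g(RRBRBBRBR) = { -2, -7/4, -13/8, -51/32 | -101/64, -25/16, -3/2, -1, 0 } -> -203/128
g(RRBRBBRBRR) = { -2, -7/4, -13/8, -51/32 | -203/128, -101/64, -25/16, -3/2, -1, 0 } -> -407/256
g(RRBRBBRBRRB) = { -2, -7/4, -13/8, -51/32, -407/256 | -203/128, -101/64, -25/16, -3/2, -1, 0 } -> -813/512
g(RRBRBBRBRRBB) = { -2, -7/4, -13/8, -51/32, -407/256, -813/512 | -203/128, -101/64, -25/16, -3/2, -1, 0 } -> -1625/1024
g(RRBRBBRBRRBBB) = { -2, -7/4, -13/8, -51/32, -407/256, -813/512, -1625/1024 | -203/128, -101/64, -25/16, -3/2, -1, 0 } -> -3249/2048
g(RRBRBBRBRRBBBB) = { -2, -7/4, -13/8, -51/32, -407/256, -813/512, -1625/1024, -3249/2048 | -203/128, -101/64, -25/16, -3/2, -1, 0 } -> -6497/4096
g(RRBRBBRBRRBBBBR) = { -2, -7/4, -13/8, -51/32, -407/256, -813/512, -1625/1024, -3249/2048 | -6497/4096, -203/128, -101/64, -25/16, -3/2, -1, 0 } -> -12995/8192

-12995/8192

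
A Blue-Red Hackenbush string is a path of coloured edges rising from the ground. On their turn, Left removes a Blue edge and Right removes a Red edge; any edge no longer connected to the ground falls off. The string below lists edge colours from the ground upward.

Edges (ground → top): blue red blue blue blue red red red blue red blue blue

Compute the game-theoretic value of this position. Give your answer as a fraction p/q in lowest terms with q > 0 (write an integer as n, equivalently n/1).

1815/2048

Recurse on prefixes of the 12-edge string blue red blue blue blue red red red blue red blue blue:
value(b) = { 0 | — } gives 1
value(br) = { 0 | 1 } gives 1/2
value(brb) = { 0; 1/2 | 1 } gives 3/4
value(brbb) = { 0; 1/2; 3/4 | 1 } gives 7/8
value(brbbb) = { 0; 1/2; 3/4; 7/8 | 1 } gives 15/16
value(brbbbr) = { 0; 1/2; 3/4; 7/8 | 15/16; 1 } gives 29/32
value(brbbbrr) = { 0; 1/2; 3/4; 7/8 | 29/32; 15/16; 1 } gives 57/64
value(brbbbrrr) = { 0; 1/2; 3/4; 7/8 | 57/64; 29/32; 15/16; 1 } gives 113/128
value(brbbbrrrb) = { 0; 1/2; 3/4; 7/8; 113/128 | 57/64; 29/32; 15/16; 1 } gives 227/256
value(brbbbrrrbr) = { 0; 1/2; 3/4; 7/8; 113/128 | 227/256; 57/64; 29/32; 15/16; 1 } gives 453/512
value(brbbbrrrbrb) = { 0; 1/2; 3/4; 7/8; 113/128; 453/512 | 227/256; 57/64; 29/32; 15/16; 1 } gives 907/1024
value(brbbbrrrbrbb) = { 0; 1/2; 3/4; 7/8; 113/128; 453/512; 907/1024 | 227/256; 57/64; 29/32; 15/16; 1 } gives 1815/2048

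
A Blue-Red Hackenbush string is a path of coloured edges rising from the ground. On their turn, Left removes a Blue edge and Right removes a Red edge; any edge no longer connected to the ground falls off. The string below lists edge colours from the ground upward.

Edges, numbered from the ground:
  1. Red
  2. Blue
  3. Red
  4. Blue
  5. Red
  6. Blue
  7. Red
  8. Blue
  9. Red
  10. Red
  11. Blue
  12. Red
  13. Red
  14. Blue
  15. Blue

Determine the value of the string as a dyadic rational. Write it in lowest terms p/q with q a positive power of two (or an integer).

step 1: add Red to get R; options L={ none } R={ 0 } → -1
step 2: add Blue to get RB; options L={ -1 } R={ 0 } → -1/2
step 3: add Red to get RBR; options L={ -1 } R={ -1/2; 0 } → -3/4
step 4: add Blue to get RBRB; options L={ -1; -3/4 } R={ -1/2; 0 } → -5/8
step 5: add Red to get RBRBR; options L={ -1; -3/4 } R={ -5/8; -1/2; 0 } → -11/16
step 6: add Blue to get RBRBRB; options L={ -1; -3/4; -11/16 } R={ -5/8; -1/2; 0 } → -21/32
step 7: add Red to get RBRBRBR; options L={ -1; -3/4; -11/16 } R={ -21/32; -5/8; -1/2; 0 } → -43/64
step 8: add Blue to get RBRBRBRB; options L={ -1; -3/4; -11/16; -43/64 } R={ -21/32; -5/8; -1/2; 0 } → -85/128
step 9: add Red to get RBRBRBRBR; options L={ -1; -3/4; -11/16; -43/64 } R={ -85/128; -21/32; -5/8; -1/2; 0 } → -171/256
step 10: add Red to get RBRBRBRBRR; options L={ -1; -3/4; -11/16; -43/64 } R={ -171/256; -85/128; -21/32; -5/8; -1/2; 0 } → -343/512
step 11: add Blue to get RBRBRBRBRRB; options L={ -1; -3/4; -11/16; -43/64; -343/512 } R={ -171/256; -85/128; -21/32; -5/8; -1/2; 0 } → -685/1024
step 12: add Red to get RBRBRBRBRRBR; options L={ -1; -3/4; -11/16; -43/64; -343/512 } R={ -685/1024; -171/256; -85/128; -21/32; -5/8; -1/2; 0 } → -1371/2048
step 13: add Red to get RBRBRBRBRRBRR; options L={ -1; -3/4; -11/16; -43/64; -343/512 } R={ -1371/2048; -685/1024; -171/256; -85/128; -21/32; -5/8; -1/2; 0 } → -2743/4096
step 14: add Blue to get RBRBRBRBRRBRRB; options L={ -1; -3/4; -11/16; -43/64; -343/512; -2743/4096 } R={ -1371/2048; -685/1024; -171/256; -85/128; -21/32; -5/8; -1/2; 0 } → -5485/8192
step 15: add Blue to get RBRBRBRBRRBRRBB; options L={ -1; -3/4; -11/16; -43/64; -343/512; -2743/4096; -5485/8192 } R={ -1371/2048; -685/1024; -171/256; -85/128; -21/32; -5/8; -1/2; 0 } → -10969/16384

-10969/16384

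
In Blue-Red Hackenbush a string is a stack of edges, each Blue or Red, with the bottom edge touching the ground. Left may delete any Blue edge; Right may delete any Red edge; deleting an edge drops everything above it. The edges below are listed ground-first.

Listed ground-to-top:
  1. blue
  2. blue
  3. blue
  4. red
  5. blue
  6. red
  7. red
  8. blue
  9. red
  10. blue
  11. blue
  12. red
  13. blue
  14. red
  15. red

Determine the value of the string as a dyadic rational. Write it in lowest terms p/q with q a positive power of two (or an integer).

1 of 15 · b · max L 0 · min R +∞ — 1
2 of 15 · bb · max L 1 · min R +∞ — 2
3 of 15 · bbb · max L 2 · min R +∞ — 3
4 of 15 · bbbr · max L 2 · min R 3 — 5/2
5 of 15 · bbbrb · max L 5/2 · min R 3 — 11/4
6 of 15 · bbbrbr · max L 5/2 · min R 11/4 — 21/8
7 of 15 · bbbrbrr · max L 5/2 · min R 21/8 — 41/16
8 of 15 · bbbrbrrb · max L 41/16 · min R 21/8 — 83/32
9 of 15 · bbbrbrrbr · max L 41/16 · min R 83/32 — 165/64
10 of 15 · bbbrbrrbrb · max L 165/64 · min R 83/32 — 331/128
11 of 15 · bbbrbrrbrbb · max L 331/128 · min R 83/32 — 663/256
12 of 15 · bbbrbrrbrbbr · max L 331/128 · min R 663/256 — 1325/512
13 of 15 · bbbrbrrbrbbrb · max L 1325/512 · min R 663/256 — 2651/1024
14 of 15 · bbbrbrrbrbbrbr · max L 1325/512 · min R 2651/1024 — 5301/2048
15 of 15 · bbbrbrrbrbbrbrr · max L 1325/512 · min R 5301/2048 — 10601/4096

10601/4096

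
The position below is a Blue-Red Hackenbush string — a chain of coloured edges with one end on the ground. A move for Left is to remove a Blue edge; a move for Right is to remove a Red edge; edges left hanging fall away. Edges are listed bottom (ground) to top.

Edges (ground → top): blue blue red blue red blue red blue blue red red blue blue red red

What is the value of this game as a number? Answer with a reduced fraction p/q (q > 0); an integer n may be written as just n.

13721/8192

Prefix values for blue blue red blue red blue red blue blue red red blue blue red red via {L|R} + simplicity:
G(b) = { 0 |  } → 1
G(bb) = { 0 1 |  } → 2
G(bbr) = { 0 1 | 2 } → 3/2
G(bbrb) = { 0 1 3/2 | 2 } → 7/4
G(bbrbr) = { 0 1 3/2 | 7/4 2 } → 13/8
G(bbrbrb) = { 0 1 3/2 13/8 | 7/4 2 } → 27/16
G(bbrbrbr) = { 0 1 3/2 13/8 | 27/16 7/4 2 } → 53/32
G(bbrbrbrb) = { 0 1 3/2 13/8 53/32 | 27/16 7/4 2 } → 107/64
G(bbrbrbrbb) = { 0 1 3/2 13/8 53/32 107/64 | 27/16 7/4 2 } → 215/128
G(bbrbrbrbbr) = { 0 1 3/2 13/8 53/32 107/64 | 215/128 27/16 7/4 2 } → 429/256
G(bbrbrbrbbrr) = { 0 1 3/2 13/8 53/32 107/64 | 429/256 215/128 27/16 7/4 2 } → 857/512
G(bbrbrbrbbrrb) = { 0 1 3/2 13/8 53/32 107/64 857/512 | 429/256 215/128 27/16 7/4 2 } → 1715/1024
G(bbrbrbrbbrrbb) = { 0 1 3/2 13/8 53/32 107/64 857/512 1715/1024 | 429/256 215/128 27/16 7/4 2 } → 3431/2048
G(bbrbrbrbbrrbbr) = { 0 1 3/2 13/8 53/32 107/64 857/512 1715/1024 | 3431/2048 429/256 215/128 27/16 7/4 2 } → 6861/4096
G(bbrbrbrbbrrbbrr) = { 0 1 3/2 13/8 53/32 107/64 857/512 1715/1024 | 6861/4096 3431/2048 429/256 215/128 27/16 7/4 2 } → 13721/8192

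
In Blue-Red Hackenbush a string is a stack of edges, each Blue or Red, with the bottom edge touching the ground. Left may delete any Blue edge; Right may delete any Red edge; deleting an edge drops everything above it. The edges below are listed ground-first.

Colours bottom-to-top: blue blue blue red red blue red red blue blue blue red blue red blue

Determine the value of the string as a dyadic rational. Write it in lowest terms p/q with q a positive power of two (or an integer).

step 1: add blue to get b; options L={ 0 } R={ ∅ } -> 1
step 2: add blue to get bb; options L={ 0, 1 } R={ ∅ } -> 2
step 3: add blue to get bbb; options L={ 0, 1, 2 } R={ ∅ } -> 3
step 4: add red to get bbbr; options L={ 0, 1, 2 } R={ 3 } -> 5/2
step 5: add red to get bbbrr; options L={ 0, 1, 2 } R={ 5/2, 3 } -> 9/4
step 6: add blue to get bbbrrb; options L={ 0, 1, 2, 9/4 } R={ 5/2, 3 } -> 19/8
step 7: add red to get bbbrrbr; options L={ 0, 1, 2, 9/4 } R={ 19/8, 5/2, 3 } -> 37/16
step 8: add red to get bbbrrbrr; options L={ 0, 1, 2, 9/4 } R={ 37/16, 19/8, 5/2, 3 } -> 73/32
step 9: add blue to get bbbrrbrrb; options L={ 0, 1, 2, 9/4, 73/32 } R={ 37/16, 19/8, 5/2, 3 } -> 147/64
step 10: add blue to get bbbrrbrrbb; options L={ 0, 1, 2, 9/4, 73/32, 147/64 } R={ 37/16, 19/8, 5/2, 3 } -> 295/128
step 11: add blue to get bbbrrbrrbbb; options L={ 0, 1, 2, 9/4, 73/32, 147/64, 295/128 } R={ 37/16, 19/8, 5/2, 3 } -> 591/256
step 12: add red to get bbbrrbrrbbbr; options L={ 0, 1, 2, 9/4, 73/32, 147/64, 295/128 } R={ 591/256, 37/16, 19/8, 5/2, 3 } -> 1181/512
step 13: add blue to get bbbrrbrrbbbrb; options L={ 0, 1, 2, 9/4, 73/32, 147/64, 295/128, 1181/512 } R={ 591/256, 37/16, 19/8, 5/2, 3 } -> 2363/1024
step 14: add red to get bbbrrbrrbbbrbr; options L={ 0, 1, 2, 9/4, 73/32, 147/64, 295/128, 1181/512 } R={ 2363/1024, 591/256, 37/16, 19/8, 5/2, 3 } -> 4725/2048
step 15: add blue to get bbbrrbrrbbbrbrb; options L={ 0, 1, 2, 9/4, 73/32, 147/64, 295/128, 1181/512, 4725/2048 } R={ 2363/1024, 591/256, 37/16, 19/8, 5/2, 3 } -> 9451/4096

9451/4096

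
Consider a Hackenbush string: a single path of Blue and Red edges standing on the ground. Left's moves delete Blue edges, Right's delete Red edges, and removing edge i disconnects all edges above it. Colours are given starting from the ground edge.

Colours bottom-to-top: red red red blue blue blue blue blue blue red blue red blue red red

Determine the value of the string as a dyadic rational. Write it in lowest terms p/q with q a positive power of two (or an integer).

Recurse on prefixes of the 15-edge string red red red blue blue blue blue blue blue red blue red blue red red:
step 1: add red to get r; options L={ — } R={ 0 } => -1
step 2: add red to get rr; options L={ — } R={ -1; 0 } => -2
step 3: add red to get rrr; options L={ — } R={ -2; -1; 0 } => -3
step 4: add blue to get rrrb; options L={ -3 } R={ -2; -1; 0 } => -5/2
step 5: add blue to get rrrbb; options L={ -3; -5/2 } R={ -2; -1; 0 } => -9/4
step 6: add blue to get rrrbbb; options L={ -3; -5/2; -9/4 } R={ -2; -1; 0 } => -17/8
step 7: add blue to get rrrbbbb; options L={ -3; -5/2; -9/4; -17/8 } R={ -2; -1; 0 } => -33/16
step 8: add blue to get rrrbbbbb; options L={ -3; -5/2; -9/4; -17/8; -33/16 } R={ -2; -1; 0 } => -65/32
step 9: add blue to get rrrbbbbbb; options L={ -3; -5/2; -9/4; -17/8; -33/16; -65/32 } R={ -2; -1; 0 } => -129/64
step 10: add red to get rrrbbbbbbr; options L={ -3; -5/2; -9/4; -17/8; -33/16; -65/32 } R={ -129/64; -2; -1; 0 } => -259/128
step 11: add blue to get rrrbbbbbbrb; options L={ -3; -5/2; -9/4; -17/8; -33/16; -65/32; -259/128 } R={ -129/64; -2; -1; 0 } => -517/256
step 12: add red to get rrrbbbbbbrbr; options L={ -3; -5/2; -9/4; -17/8; -33/16; -65/32; -259/128 } R={ -517/256; -129/64; -2; -1; 0 } => -1035/512
step 13: add blue to get rrrbbbbbbrbrb; options L={ -3; -5/2; -9/4; -17/8; -33/16; -65/32; -259/128; -1035/512 } R={ -517/256; -129/64; -2; -1; 0 } => -2069/1024
step 14: add red to get rrrbbbbbbrbrbr; options L={ -3; -5/2; -9/4; -17/8; -33/16; -65/32; -259/128; -1035/512 } R={ -2069/1024; -517/256; -129/64; -2; -1; 0 } => -4139/2048
step 15: add red to get rrrbbbbbbrbrbrr; options L={ -3; -5/2; -9/4; -17/8; -33/16; -65/32; -259/128; -1035/512 } R={ -4139/2048; -2069/1024; -517/256; -129/64; -2; -1; 0 } => -8279/4096

-8279/4096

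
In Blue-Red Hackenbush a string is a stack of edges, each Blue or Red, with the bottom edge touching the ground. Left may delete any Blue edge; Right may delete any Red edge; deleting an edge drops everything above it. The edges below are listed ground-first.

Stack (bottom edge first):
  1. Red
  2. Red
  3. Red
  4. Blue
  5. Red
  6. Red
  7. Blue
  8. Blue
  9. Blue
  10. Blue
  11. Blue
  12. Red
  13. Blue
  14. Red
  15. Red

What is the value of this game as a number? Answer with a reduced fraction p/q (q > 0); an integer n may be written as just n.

-11287/4096

Build g(s[:k]) for k = 1..15, string s = Red Red Red Blue Red Red Blue Blue Blue Blue Blue Red Blue Red Red.
g_1 [R]  L=[—]  R=[0]  => -1
g_2 [RR]  L=[—]  R=[-1 0]  => -2
g_3 [RRR]  L=[—]  R=[-2 -1 0]  => -3
g_4 [RRRB]  L=[-3]  R=[-2 -1 0]  => -5/2
g_5 [RRRBR]  L=[-3]  R=[-5/2 -2 -1 0]  => -11/4
g_6 [RRRBRR]  L=[-3]  R=[-11/4 -5/2 -2 -1 0]  => -23/8
g_7 [RRRBRRB]  L=[-3 -23/8]  R=[-11/4 -5/2 -2 -1 0]  => -45/16
g_8 [RRRBRRBB]  L=[-3 -23/8 -45/16]  R=[-11/4 -5/2 -2 -1 0]  => -89/32
g_9 [RRRBRRBBB]  L=[-3 -23/8 -45/16 -89/32]  R=[-11/4 -5/2 -2 -1 0]  => -177/64
g_10 [RRRBRRBBBB]  L=[-3 -23/8 -45/16 -89/32 -177/64]  R=[-11/4 -5/2 -2 -1 0]  => -353/128
g_11 [RRRBRRBBBBB]  L=[-3 -23/8 -45/16 -89/32 -177/64 -353/128]  R=[-11/4 -5/2 -2 -1 0]  => -705/256
g_12 [RRRBRRBBBBBR]  L=[-3 -23/8 -45/16 -89/32 -177/64 -353/128]  R=[-705/256 -11/4 -5/2 -2 -1 0]  => -1411/512
g_13 [RRRBRRBBBBBRB]  L=[-3 -23/8 -45/16 -89/32 -177/64 -353/128 -1411/512]  R=[-705/256 -11/4 -5/2 -2 -1 0]  => -2821/1024
g_14 [RRRBRRBBBBBRBR]  L=[-3 -23/8 -45/16 -89/32 -177/64 -353/128 -1411/512]  R=[-2821/1024 -705/256 -11/4 -5/2 -2 -1 0]  => -5643/2048
g_15 [RRRBRRBBBBBRBRR]  L=[-3 -23/8 -45/16 -89/32 -177/64 -353/128 -1411/512]  R=[-5643/2048 -2821/1024 -705/256 -11/4 -5/2 -2 -1 0]  => -11287/4096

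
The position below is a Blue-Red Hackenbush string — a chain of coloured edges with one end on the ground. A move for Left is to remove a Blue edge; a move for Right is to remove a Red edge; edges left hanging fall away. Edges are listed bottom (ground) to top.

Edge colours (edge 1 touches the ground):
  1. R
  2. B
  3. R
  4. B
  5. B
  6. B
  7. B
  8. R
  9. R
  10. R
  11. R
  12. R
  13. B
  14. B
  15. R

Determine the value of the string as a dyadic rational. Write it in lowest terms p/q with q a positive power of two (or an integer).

edge 1 of 15 (R): {  | 0 } = -1
edge 2 of 15 (B): { -1 | 0 } = -1/2
edge 3 of 15 (R): { -1 | -1/2, 0 } = -3/4
edge 4 of 15 (B): { -1, -3/4 | -1/2, 0 } = -5/8
edge 5 of 15 (B): { -1, -3/4, -5/8 | -1/2, 0 } = -9/16
edge 6 of 15 (B): { -1, -3/4, -5/8, -9/16 | -1/2, 0 } = -17/32
edge 7 of 15 (B): { -1, -3/4, -5/8, -9/16, -17/32 | -1/2, 0 } = -33/64
edge 8 of 15 (R): { -1, -3/4, -5/8, -9/16, -17/32 | -33/64, -1/2, 0 } = -67/128
edge 9 of 15 (R): { -1, -3/4, -5/8, -9/16, -17/32 | -67/128, -33/64, -1/2, 0 } = -135/256
edge 10 of 15 (R): { -1, -3/4, -5/8, -9/16, -17/32 | -135/256, -67/128, -33/64, -1/2, 0 } = -271/512
edge 11 of 15 (R): { -1, -3/4, -5/8, -9/16, -17/32 | -271/512, -135/256, -67/128, -33/64, -1/2, 0 } = -543/1024
edge 12 of 15 (R): { -1, -3/4, -5/8, -9/16, -17/32 | -543/1024, -271/512, -135/256, -67/128, -33/64, -1/2, 0 } = -1087/2048
edge 13 of 15 (B): { -1, -3/4, -5/8, -9/16, -17/32, -1087/2048 | -543/1024, -271/512, -135/256, -67/128, -33/64, -1/2, 0 } = -2173/4096
edge 14 of 15 (B): { -1, -3/4, -5/8, -9/16, -17/32, -1087/2048, -2173/4096 | -543/1024, -271/512, -135/256, -67/128, -33/64, -1/2, 0 } = -4345/8192
edge 15 of 15 (R): { -1, -3/4, -5/8, -9/16, -17/32, -1087/2048, -2173/4096 | -4345/8192, -543/1024, -271/512, -135/256, -67/128, -33/64, -1/2, 0 } = -8691/16384

-8691/16384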